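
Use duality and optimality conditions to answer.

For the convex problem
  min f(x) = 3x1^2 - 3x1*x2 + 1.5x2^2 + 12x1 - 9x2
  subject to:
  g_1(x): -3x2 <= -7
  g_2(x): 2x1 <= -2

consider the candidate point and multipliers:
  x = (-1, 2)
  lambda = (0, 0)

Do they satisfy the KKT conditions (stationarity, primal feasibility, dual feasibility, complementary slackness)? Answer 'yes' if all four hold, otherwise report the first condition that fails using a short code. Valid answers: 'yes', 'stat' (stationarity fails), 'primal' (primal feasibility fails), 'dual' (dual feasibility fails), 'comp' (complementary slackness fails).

Gradient of f: grad f(x) = Q x + c = (0, 0)
Constraint values g_i(x) = a_i^T x - b_i:
  g_1((-1, 2)) = 1
  g_2((-1, 2)) = 0
Stationarity residual: grad f(x) + sum_i lambda_i a_i = (0, 0)
  -> stationarity OK
Primal feasibility (all g_i <= 0): FAILS
Dual feasibility (all lambda_i >= 0): OK
Complementary slackness (lambda_i * g_i(x) = 0 for all i): OK

Verdict: the first failing condition is primal_feasibility -> primal.

primal


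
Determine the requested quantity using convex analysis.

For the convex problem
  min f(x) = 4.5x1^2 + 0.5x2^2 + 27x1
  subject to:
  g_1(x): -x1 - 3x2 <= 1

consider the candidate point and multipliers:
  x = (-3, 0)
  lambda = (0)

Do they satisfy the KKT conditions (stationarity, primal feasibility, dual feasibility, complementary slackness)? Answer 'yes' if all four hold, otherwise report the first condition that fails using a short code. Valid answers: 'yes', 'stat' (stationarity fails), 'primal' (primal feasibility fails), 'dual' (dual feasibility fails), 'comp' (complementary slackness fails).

Gradient of f: grad f(x) = Q x + c = (0, 0)
Constraint values g_i(x) = a_i^T x - b_i:
  g_1((-3, 0)) = 2
Stationarity residual: grad f(x) + sum_i lambda_i a_i = (0, 0)
  -> stationarity OK
Primal feasibility (all g_i <= 0): FAILS
Dual feasibility (all lambda_i >= 0): OK
Complementary slackness (lambda_i * g_i(x) = 0 for all i): OK

Verdict: the first failing condition is primal_feasibility -> primal.

primal


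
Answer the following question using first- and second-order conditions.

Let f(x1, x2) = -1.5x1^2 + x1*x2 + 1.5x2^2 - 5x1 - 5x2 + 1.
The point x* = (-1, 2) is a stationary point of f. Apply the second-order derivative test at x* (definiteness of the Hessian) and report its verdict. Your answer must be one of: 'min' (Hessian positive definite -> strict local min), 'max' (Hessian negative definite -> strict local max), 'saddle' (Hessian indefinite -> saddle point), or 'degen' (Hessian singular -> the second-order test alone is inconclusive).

Compute the Hessian H = grad^2 f:
  H = [[-3, 1], [1, 3]]
Verify stationarity: grad f(x*) = H x* + g = (0, 0).
Eigenvalues of H: -3.1623, 3.1623.
Eigenvalues have mixed signs, so H is indefinite -> x* is a saddle point.

saddle


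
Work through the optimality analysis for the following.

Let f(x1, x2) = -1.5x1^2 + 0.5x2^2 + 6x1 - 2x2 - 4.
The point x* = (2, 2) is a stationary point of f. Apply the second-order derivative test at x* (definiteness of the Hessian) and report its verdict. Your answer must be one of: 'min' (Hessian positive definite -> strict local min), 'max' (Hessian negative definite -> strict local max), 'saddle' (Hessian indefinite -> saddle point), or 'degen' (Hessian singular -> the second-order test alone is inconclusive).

Compute the Hessian H = grad^2 f:
  H = [[-3, 0], [0, 1]]
Verify stationarity: grad f(x*) = H x* + g = (0, 0).
Eigenvalues of H: -3, 1.
Eigenvalues have mixed signs, so H is indefinite -> x* is a saddle point.

saddle


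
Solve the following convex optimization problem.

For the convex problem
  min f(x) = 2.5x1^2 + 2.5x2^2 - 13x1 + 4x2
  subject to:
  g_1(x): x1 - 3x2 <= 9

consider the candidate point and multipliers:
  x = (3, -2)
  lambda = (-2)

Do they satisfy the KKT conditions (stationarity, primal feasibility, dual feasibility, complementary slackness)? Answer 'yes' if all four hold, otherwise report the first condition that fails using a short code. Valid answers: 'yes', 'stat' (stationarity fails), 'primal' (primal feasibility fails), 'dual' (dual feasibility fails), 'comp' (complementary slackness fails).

Gradient of f: grad f(x) = Q x + c = (2, -6)
Constraint values g_i(x) = a_i^T x - b_i:
  g_1((3, -2)) = 0
Stationarity residual: grad f(x) + sum_i lambda_i a_i = (0, 0)
  -> stationarity OK
Primal feasibility (all g_i <= 0): OK
Dual feasibility (all lambda_i >= 0): FAILS
Complementary slackness (lambda_i * g_i(x) = 0 for all i): OK

Verdict: the first failing condition is dual_feasibility -> dual.

dual


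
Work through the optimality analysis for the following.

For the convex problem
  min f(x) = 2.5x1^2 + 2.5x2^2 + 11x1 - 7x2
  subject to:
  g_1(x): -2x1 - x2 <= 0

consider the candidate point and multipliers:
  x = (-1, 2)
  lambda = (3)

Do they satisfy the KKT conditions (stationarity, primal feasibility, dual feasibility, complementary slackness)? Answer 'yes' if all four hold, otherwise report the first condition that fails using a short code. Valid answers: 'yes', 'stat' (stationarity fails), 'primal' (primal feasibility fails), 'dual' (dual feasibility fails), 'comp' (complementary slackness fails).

Gradient of f: grad f(x) = Q x + c = (6, 3)
Constraint values g_i(x) = a_i^T x - b_i:
  g_1((-1, 2)) = 0
Stationarity residual: grad f(x) + sum_i lambda_i a_i = (0, 0)
  -> stationarity OK
Primal feasibility (all g_i <= 0): OK
Dual feasibility (all lambda_i >= 0): OK
Complementary slackness (lambda_i * g_i(x) = 0 for all i): OK

Verdict: yes, KKT holds.

yes


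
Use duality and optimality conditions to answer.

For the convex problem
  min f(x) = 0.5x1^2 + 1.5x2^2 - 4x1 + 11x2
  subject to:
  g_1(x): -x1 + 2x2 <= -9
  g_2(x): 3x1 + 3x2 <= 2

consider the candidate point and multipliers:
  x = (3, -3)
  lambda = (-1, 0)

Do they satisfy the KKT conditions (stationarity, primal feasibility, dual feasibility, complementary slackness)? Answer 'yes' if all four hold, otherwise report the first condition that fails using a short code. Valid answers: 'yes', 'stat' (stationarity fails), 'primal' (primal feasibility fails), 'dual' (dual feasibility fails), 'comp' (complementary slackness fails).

Gradient of f: grad f(x) = Q x + c = (-1, 2)
Constraint values g_i(x) = a_i^T x - b_i:
  g_1((3, -3)) = 0
  g_2((3, -3)) = -2
Stationarity residual: grad f(x) + sum_i lambda_i a_i = (0, 0)
  -> stationarity OK
Primal feasibility (all g_i <= 0): OK
Dual feasibility (all lambda_i >= 0): FAILS
Complementary slackness (lambda_i * g_i(x) = 0 for all i): OK

Verdict: the first failing condition is dual_feasibility -> dual.

dual


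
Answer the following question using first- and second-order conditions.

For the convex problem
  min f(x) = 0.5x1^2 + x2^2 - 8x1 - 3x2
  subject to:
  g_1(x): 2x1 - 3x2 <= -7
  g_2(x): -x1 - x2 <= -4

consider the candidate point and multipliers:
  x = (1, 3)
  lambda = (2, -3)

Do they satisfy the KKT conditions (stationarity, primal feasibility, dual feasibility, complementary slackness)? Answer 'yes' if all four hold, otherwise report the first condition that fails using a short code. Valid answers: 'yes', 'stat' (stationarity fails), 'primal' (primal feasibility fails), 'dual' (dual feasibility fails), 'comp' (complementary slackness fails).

Gradient of f: grad f(x) = Q x + c = (-7, 3)
Constraint values g_i(x) = a_i^T x - b_i:
  g_1((1, 3)) = 0
  g_2((1, 3)) = 0
Stationarity residual: grad f(x) + sum_i lambda_i a_i = (0, 0)
  -> stationarity OK
Primal feasibility (all g_i <= 0): OK
Dual feasibility (all lambda_i >= 0): FAILS
Complementary slackness (lambda_i * g_i(x) = 0 for all i): OK

Verdict: the first failing condition is dual_feasibility -> dual.

dual


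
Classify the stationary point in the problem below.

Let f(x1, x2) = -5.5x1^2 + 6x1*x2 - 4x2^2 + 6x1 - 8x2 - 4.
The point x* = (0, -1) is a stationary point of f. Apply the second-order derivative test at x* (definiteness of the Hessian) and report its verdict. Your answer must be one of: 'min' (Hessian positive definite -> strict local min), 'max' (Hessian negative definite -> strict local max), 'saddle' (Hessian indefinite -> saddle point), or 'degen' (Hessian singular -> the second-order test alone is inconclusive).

Compute the Hessian H = grad^2 f:
  H = [[-11, 6], [6, -8]]
Verify stationarity: grad f(x*) = H x* + g = (0, 0).
Eigenvalues of H: -15.6847, -3.3153.
Both eigenvalues < 0, so H is negative definite -> x* is a strict local max.

max


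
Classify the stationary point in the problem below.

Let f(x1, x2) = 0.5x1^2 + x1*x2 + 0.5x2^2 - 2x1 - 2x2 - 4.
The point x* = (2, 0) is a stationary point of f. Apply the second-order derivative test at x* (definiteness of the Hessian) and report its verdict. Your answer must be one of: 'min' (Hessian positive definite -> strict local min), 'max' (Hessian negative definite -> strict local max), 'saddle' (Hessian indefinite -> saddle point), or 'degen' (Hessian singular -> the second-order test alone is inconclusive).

Compute the Hessian H = grad^2 f:
  H = [[1, 1], [1, 1]]
Verify stationarity: grad f(x*) = H x* + g = (0, 0).
Eigenvalues of H: 0, 2.
H has a zero eigenvalue (singular; positive semidefinite but not definite), so H is neither positive definite, negative definite, nor indefinite. The second-order test alone is inconclusive -> degen.
(Indeed, f is constant along the null direction of H through x*, so x* is not a strict local extremum.)

degen


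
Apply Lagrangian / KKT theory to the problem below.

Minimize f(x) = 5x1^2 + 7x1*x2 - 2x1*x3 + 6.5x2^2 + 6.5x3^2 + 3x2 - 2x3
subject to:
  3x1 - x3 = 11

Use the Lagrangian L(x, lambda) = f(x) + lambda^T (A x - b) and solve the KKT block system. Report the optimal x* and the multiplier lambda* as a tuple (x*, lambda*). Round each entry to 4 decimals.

Form the Lagrangian:
  L(x, lambda) = (1/2) x^T Q x + c^T x + lambda^T (A x - b)
Stationarity (grad_x L = 0): Q x + c + A^T lambda = 0.
Primal feasibility: A x = b.

This gives the KKT block system:
  [ Q   A^T ] [ x     ]   [-c ]
  [ A    0  ] [ lambda ] = [ b ]

Solving the linear system:
  x*      = (3.7275, -2.2379, 0.1826)
  lambda* = (-7.0816)
  f(x*)   = 35.4094

x* = (3.7275, -2.2379, 0.1826), lambda* = (-7.0816)


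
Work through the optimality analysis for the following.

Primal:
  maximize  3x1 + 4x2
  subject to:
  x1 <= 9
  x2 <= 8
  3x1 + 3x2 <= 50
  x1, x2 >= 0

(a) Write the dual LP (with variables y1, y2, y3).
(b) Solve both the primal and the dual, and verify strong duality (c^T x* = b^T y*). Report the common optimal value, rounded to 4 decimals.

The standard primal-dual pair for 'max c^T x s.t. A x <= b, x >= 0' is:
  Dual:  min b^T y  s.t.  A^T y >= c,  y >= 0.

So the dual LP is:
  minimize  9y1 + 8y2 + 50y3
  subject to:
    y1 + 3y3 >= 3
    y2 + 3y3 >= 4
    y1, y2, y3 >= 0

Solving the primal: x* = (8.6667, 8).
  primal value c^T x* = 58.
Solving the dual: y* = (0, 1, 1).
  dual value b^T y* = 58.
Strong duality: c^T x* = b^T y*. Confirmed.

58


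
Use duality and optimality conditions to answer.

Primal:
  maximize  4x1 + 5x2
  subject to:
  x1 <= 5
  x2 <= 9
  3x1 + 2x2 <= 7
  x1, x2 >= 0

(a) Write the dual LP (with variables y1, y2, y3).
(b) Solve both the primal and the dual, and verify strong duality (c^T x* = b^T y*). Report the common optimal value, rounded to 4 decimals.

The standard primal-dual pair for 'max c^T x s.t. A x <= b, x >= 0' is:
  Dual:  min b^T y  s.t.  A^T y >= c,  y >= 0.

So the dual LP is:
  minimize  5y1 + 9y2 + 7y3
  subject to:
    y1 + 3y3 >= 4
    y2 + 2y3 >= 5
    y1, y2, y3 >= 0

Solving the primal: x* = (0, 3.5).
  primal value c^T x* = 17.5.
Solving the dual: y* = (0, 0, 2.5).
  dual value b^T y* = 17.5.
Strong duality: c^T x* = b^T y*. Confirmed.

17.5


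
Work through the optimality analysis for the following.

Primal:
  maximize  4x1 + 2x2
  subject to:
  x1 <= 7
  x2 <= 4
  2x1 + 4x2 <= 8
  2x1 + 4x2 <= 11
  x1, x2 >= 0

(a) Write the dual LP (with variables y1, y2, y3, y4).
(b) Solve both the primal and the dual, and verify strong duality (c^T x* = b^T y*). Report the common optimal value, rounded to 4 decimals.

The standard primal-dual pair for 'max c^T x s.t. A x <= b, x >= 0' is:
  Dual:  min b^T y  s.t.  A^T y >= c,  y >= 0.

So the dual LP is:
  minimize  7y1 + 4y2 + 8y3 + 11y4
  subject to:
    y1 + 2y3 + 2y4 >= 4
    y2 + 4y3 + 4y4 >= 2
    y1, y2, y3, y4 >= 0

Solving the primal: x* = (4, 0).
  primal value c^T x* = 16.
Solving the dual: y* = (0, 0, 2, 0).
  dual value b^T y* = 16.
Strong duality: c^T x* = b^T y*. Confirmed.

16


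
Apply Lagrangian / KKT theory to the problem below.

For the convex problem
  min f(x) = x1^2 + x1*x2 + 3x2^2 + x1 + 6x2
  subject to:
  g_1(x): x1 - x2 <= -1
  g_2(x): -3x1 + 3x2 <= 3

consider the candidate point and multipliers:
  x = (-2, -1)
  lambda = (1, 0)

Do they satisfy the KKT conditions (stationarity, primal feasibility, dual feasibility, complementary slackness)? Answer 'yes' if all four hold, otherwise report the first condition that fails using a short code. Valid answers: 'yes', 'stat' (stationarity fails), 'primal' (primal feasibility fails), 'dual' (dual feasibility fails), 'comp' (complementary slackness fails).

Gradient of f: grad f(x) = Q x + c = (-4, -2)
Constraint values g_i(x) = a_i^T x - b_i:
  g_1((-2, -1)) = 0
  g_2((-2, -1)) = 0
Stationarity residual: grad f(x) + sum_i lambda_i a_i = (-3, -3)
  -> stationarity FAILS
Primal feasibility (all g_i <= 0): OK
Dual feasibility (all lambda_i >= 0): OK
Complementary slackness (lambda_i * g_i(x) = 0 for all i): OK

Verdict: the first failing condition is stationarity -> stat.

stat


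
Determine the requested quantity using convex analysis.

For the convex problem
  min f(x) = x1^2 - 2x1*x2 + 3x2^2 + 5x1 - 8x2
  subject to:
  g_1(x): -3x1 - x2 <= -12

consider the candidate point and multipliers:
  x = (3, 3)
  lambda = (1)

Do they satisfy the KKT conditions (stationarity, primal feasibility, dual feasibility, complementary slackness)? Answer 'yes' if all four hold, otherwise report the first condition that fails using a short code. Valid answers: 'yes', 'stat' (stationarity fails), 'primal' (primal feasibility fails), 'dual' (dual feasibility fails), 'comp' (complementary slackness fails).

Gradient of f: grad f(x) = Q x + c = (5, 4)
Constraint values g_i(x) = a_i^T x - b_i:
  g_1((3, 3)) = 0
Stationarity residual: grad f(x) + sum_i lambda_i a_i = (2, 3)
  -> stationarity FAILS
Primal feasibility (all g_i <= 0): OK
Dual feasibility (all lambda_i >= 0): OK
Complementary slackness (lambda_i * g_i(x) = 0 for all i): OK

Verdict: the first failing condition is stationarity -> stat.

stat


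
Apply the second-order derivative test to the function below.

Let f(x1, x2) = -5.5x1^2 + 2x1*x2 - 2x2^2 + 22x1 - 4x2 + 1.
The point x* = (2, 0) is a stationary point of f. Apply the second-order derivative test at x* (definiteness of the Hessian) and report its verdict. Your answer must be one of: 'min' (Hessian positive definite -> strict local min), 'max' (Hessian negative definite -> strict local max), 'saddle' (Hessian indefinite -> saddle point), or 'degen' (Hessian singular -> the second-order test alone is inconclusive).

Compute the Hessian H = grad^2 f:
  H = [[-11, 2], [2, -4]]
Verify stationarity: grad f(x*) = H x* + g = (0, 0).
Eigenvalues of H: -11.5311, -3.4689.
Both eigenvalues < 0, so H is negative definite -> x* is a strict local max.

max


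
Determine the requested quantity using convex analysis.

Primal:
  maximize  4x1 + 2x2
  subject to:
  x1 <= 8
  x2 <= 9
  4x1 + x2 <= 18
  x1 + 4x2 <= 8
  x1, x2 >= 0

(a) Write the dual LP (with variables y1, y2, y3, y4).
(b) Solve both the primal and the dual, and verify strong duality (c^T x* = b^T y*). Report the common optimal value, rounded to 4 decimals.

The standard primal-dual pair for 'max c^T x s.t. A x <= b, x >= 0' is:
  Dual:  min b^T y  s.t.  A^T y >= c,  y >= 0.

So the dual LP is:
  minimize  8y1 + 9y2 + 18y3 + 8y4
  subject to:
    y1 + 4y3 + y4 >= 4
    y2 + y3 + 4y4 >= 2
    y1, y2, y3, y4 >= 0

Solving the primal: x* = (4.2667, 0.9333).
  primal value c^T x* = 18.9333.
Solving the dual: y* = (0, 0, 0.9333, 0.2667).
  dual value b^T y* = 18.9333.
Strong duality: c^T x* = b^T y*. Confirmed.

18.9333


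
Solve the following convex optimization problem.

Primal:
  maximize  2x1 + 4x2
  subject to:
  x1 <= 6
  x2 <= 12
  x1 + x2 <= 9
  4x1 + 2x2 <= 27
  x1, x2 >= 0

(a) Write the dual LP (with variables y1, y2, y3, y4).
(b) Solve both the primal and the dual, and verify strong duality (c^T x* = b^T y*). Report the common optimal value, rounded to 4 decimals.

The standard primal-dual pair for 'max c^T x s.t. A x <= b, x >= 0' is:
  Dual:  min b^T y  s.t.  A^T y >= c,  y >= 0.

So the dual LP is:
  minimize  6y1 + 12y2 + 9y3 + 27y4
  subject to:
    y1 + y3 + 4y4 >= 2
    y2 + y3 + 2y4 >= 4
    y1, y2, y3, y4 >= 0

Solving the primal: x* = (0, 9).
  primal value c^T x* = 36.
Solving the dual: y* = (0, 0, 4, 0).
  dual value b^T y* = 36.
Strong duality: c^T x* = b^T y*. Confirmed.

36


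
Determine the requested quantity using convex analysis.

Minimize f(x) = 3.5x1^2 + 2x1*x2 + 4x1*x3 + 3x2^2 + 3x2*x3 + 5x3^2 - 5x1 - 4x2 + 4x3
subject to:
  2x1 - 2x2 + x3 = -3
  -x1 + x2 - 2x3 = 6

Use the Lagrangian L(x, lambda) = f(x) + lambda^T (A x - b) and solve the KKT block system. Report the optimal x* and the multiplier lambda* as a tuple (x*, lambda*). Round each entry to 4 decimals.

Form the Lagrangian:
  L(x, lambda) = (1/2) x^T Q x + c^T x + lambda^T (A x - b)
Stationarity (grad_x L = 0): Q x + c + A^T lambda = 0.
Primal feasibility: A x = b.

This gives the KKT block system:
  [ Q   A^T ] [ x     ]   [-c ]
  [ A    0  ] [ lambda ] = [ b ]

Solving the linear system:
  x*      = (1.7647, 1.7647, -3)
  lambda* = (-3.8039, -8.7255)
  f(x*)   = 6.5294

x* = (1.7647, 1.7647, -3), lambda* = (-3.8039, -8.7255)


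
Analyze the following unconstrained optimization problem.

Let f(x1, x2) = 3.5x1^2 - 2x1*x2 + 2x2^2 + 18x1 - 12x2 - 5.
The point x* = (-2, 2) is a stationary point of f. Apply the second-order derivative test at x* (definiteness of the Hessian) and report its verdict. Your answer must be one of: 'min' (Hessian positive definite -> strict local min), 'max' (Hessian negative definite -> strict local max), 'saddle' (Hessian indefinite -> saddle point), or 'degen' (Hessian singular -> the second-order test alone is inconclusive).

Compute the Hessian H = grad^2 f:
  H = [[7, -2], [-2, 4]]
Verify stationarity: grad f(x*) = H x* + g = (0, 0).
Eigenvalues of H: 3, 8.
Both eigenvalues > 0, so H is positive definite -> x* is a strict local min.

min


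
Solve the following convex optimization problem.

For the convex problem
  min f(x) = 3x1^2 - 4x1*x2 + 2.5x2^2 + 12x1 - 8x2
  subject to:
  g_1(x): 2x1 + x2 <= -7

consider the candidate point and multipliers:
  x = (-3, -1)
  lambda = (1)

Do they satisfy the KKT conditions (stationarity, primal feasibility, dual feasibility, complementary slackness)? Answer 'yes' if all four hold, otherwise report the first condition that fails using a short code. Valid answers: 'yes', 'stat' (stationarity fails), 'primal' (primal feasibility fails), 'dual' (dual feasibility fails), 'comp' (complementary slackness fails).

Gradient of f: grad f(x) = Q x + c = (-2, -1)
Constraint values g_i(x) = a_i^T x - b_i:
  g_1((-3, -1)) = 0
Stationarity residual: grad f(x) + sum_i lambda_i a_i = (0, 0)
  -> stationarity OK
Primal feasibility (all g_i <= 0): OK
Dual feasibility (all lambda_i >= 0): OK
Complementary slackness (lambda_i * g_i(x) = 0 for all i): OK

Verdict: yes, KKT holds.

yes


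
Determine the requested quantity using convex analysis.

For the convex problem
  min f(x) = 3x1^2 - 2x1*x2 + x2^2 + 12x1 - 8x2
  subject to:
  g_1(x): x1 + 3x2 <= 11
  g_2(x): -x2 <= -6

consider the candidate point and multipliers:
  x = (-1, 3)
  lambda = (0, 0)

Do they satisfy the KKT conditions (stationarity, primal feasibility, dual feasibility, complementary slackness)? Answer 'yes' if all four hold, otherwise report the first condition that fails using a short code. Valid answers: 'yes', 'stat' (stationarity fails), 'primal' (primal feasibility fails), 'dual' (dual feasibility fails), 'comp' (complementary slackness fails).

Gradient of f: grad f(x) = Q x + c = (0, 0)
Constraint values g_i(x) = a_i^T x - b_i:
  g_1((-1, 3)) = -3
  g_2((-1, 3)) = 3
Stationarity residual: grad f(x) + sum_i lambda_i a_i = (0, 0)
  -> stationarity OK
Primal feasibility (all g_i <= 0): FAILS
Dual feasibility (all lambda_i >= 0): OK
Complementary slackness (lambda_i * g_i(x) = 0 for all i): OK

Verdict: the first failing condition is primal_feasibility -> primal.

primal


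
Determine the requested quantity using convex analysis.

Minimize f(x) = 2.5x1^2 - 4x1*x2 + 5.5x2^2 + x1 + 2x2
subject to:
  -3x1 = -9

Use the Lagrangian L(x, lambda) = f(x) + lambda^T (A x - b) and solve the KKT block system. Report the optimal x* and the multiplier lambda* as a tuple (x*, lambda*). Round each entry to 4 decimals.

Form the Lagrangian:
  L(x, lambda) = (1/2) x^T Q x + c^T x + lambda^T (A x - b)
Stationarity (grad_x L = 0): Q x + c + A^T lambda = 0.
Primal feasibility: A x = b.

This gives the KKT block system:
  [ Q   A^T ] [ x     ]   [-c ]
  [ A    0  ] [ lambda ] = [ b ]

Solving the linear system:
  x*      = (3, 0.9091)
  lambda* = (4.1212)
  f(x*)   = 20.9545

x* = (3, 0.9091), lambda* = (4.1212)


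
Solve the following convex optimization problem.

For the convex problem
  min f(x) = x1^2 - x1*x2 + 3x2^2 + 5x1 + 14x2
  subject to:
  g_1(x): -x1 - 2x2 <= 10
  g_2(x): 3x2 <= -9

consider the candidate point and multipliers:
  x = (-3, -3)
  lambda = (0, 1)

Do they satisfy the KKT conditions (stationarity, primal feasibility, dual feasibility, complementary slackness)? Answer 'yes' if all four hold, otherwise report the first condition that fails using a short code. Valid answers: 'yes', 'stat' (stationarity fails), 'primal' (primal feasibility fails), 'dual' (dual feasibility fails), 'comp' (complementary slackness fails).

Gradient of f: grad f(x) = Q x + c = (2, -1)
Constraint values g_i(x) = a_i^T x - b_i:
  g_1((-3, -3)) = -1
  g_2((-3, -3)) = 0
Stationarity residual: grad f(x) + sum_i lambda_i a_i = (2, 2)
  -> stationarity FAILS
Primal feasibility (all g_i <= 0): OK
Dual feasibility (all lambda_i >= 0): OK
Complementary slackness (lambda_i * g_i(x) = 0 for all i): OK

Verdict: the first failing condition is stationarity -> stat.

stat


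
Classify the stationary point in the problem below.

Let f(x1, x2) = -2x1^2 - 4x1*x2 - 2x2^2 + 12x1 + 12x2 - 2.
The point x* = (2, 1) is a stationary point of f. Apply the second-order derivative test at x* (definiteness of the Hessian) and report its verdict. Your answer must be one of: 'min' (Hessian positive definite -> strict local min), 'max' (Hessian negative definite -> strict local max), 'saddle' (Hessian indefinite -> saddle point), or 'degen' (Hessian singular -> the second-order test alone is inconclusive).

Compute the Hessian H = grad^2 f:
  H = [[-4, -4], [-4, -4]]
Verify stationarity: grad f(x*) = H x* + g = (0, 0).
Eigenvalues of H: -8, 0.
H has a zero eigenvalue (singular; negative semidefinite but not definite), so H is neither positive definite, negative definite, nor indefinite. The second-order test alone is inconclusive -> degen.
(Indeed, f is constant along the null direction of H through x*, so x* is not a strict local extremum.)

degen


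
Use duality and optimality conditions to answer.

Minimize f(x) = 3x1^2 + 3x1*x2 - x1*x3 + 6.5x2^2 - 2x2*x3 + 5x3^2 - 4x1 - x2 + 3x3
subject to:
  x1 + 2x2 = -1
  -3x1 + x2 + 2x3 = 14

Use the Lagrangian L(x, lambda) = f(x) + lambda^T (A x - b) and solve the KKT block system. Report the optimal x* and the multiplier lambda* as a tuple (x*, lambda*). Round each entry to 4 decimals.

Form the Lagrangian:
  L(x, lambda) = (1/2) x^T Q x + c^T x + lambda^T (A x - b)
Stationarity (grad_x L = 0): Q x + c + A^T lambda = 0.
Primal feasibility: A x = b.

This gives the KKT block system:
  [ Q   A^T ] [ x     ]   [-c ]
  [ A    0  ] [ lambda ] = [ b ]

Solving the linear system:
  x*      = (-3.5831, 1.2915, 0.9797)
  lambda* = (1.9085, -6.8983)
  f(x*)   = 57.2322

x* = (-3.5831, 1.2915, 0.9797), lambda* = (1.9085, -6.8983)


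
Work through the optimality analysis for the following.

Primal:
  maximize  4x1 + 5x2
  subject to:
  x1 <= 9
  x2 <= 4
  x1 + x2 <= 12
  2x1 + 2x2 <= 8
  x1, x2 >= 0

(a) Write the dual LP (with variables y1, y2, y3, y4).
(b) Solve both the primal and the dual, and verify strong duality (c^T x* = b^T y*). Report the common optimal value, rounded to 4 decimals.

The standard primal-dual pair for 'max c^T x s.t. A x <= b, x >= 0' is:
  Dual:  min b^T y  s.t.  A^T y >= c,  y >= 0.

So the dual LP is:
  minimize  9y1 + 4y2 + 12y3 + 8y4
  subject to:
    y1 + y3 + 2y4 >= 4
    y2 + y3 + 2y4 >= 5
    y1, y2, y3, y4 >= 0

Solving the primal: x* = (0, 4).
  primal value c^T x* = 20.
Solving the dual: y* = (0, 1, 0, 2).
  dual value b^T y* = 20.
Strong duality: c^T x* = b^T y*. Confirmed.

20


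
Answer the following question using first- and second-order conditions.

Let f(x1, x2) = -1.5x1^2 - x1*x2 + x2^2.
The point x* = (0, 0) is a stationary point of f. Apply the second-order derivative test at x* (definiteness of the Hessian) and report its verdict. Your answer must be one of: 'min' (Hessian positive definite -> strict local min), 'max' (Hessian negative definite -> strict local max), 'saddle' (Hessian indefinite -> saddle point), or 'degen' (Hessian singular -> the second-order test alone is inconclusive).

Compute the Hessian H = grad^2 f:
  H = [[-3, -1], [-1, 2]]
Verify stationarity: grad f(x*) = H x* + g = (0, 0).
Eigenvalues of H: -3.1926, 2.1926.
Eigenvalues have mixed signs, so H is indefinite -> x* is a saddle point.

saddle


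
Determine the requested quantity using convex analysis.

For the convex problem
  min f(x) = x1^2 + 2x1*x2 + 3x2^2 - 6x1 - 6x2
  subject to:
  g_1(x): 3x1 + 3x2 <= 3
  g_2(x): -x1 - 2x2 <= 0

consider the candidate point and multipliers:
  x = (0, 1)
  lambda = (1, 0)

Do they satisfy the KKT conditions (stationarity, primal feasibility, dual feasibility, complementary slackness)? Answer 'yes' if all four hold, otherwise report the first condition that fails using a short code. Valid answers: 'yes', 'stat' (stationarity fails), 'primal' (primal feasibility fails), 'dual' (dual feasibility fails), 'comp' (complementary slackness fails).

Gradient of f: grad f(x) = Q x + c = (-4, 0)
Constraint values g_i(x) = a_i^T x - b_i:
  g_1((0, 1)) = 0
  g_2((0, 1)) = -2
Stationarity residual: grad f(x) + sum_i lambda_i a_i = (-1, 3)
  -> stationarity FAILS
Primal feasibility (all g_i <= 0): OK
Dual feasibility (all lambda_i >= 0): OK
Complementary slackness (lambda_i * g_i(x) = 0 for all i): OK

Verdict: the first failing condition is stationarity -> stat.

stat


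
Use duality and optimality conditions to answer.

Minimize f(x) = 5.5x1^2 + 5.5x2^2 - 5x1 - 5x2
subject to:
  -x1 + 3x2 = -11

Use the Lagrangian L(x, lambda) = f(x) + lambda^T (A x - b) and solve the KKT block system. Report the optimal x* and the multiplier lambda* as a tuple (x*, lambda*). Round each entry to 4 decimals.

Form the Lagrangian:
  L(x, lambda) = (1/2) x^T Q x + c^T x + lambda^T (A x - b)
Stationarity (grad_x L = 0): Q x + c + A^T lambda = 0.
Primal feasibility: A x = b.

This gives the KKT block system:
  [ Q   A^T ] [ x     ]   [-c ]
  [ A    0  ] [ lambda ] = [ b ]

Solving the linear system:
  x*      = (1.6455, -3.1182)
  lambda* = (13.1)
  f(x*)   = 75.7318

x* = (1.6455, -3.1182), lambda* = (13.1)


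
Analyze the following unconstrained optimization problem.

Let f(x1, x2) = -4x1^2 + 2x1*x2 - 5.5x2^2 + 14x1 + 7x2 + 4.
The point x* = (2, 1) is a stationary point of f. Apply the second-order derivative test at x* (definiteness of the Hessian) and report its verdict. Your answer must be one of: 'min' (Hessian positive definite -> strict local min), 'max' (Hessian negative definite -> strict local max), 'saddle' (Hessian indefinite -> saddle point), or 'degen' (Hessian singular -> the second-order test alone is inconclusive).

Compute the Hessian H = grad^2 f:
  H = [[-8, 2], [2, -11]]
Verify stationarity: grad f(x*) = H x* + g = (0, 0).
Eigenvalues of H: -12, -7.
Both eigenvalues < 0, so H is negative definite -> x* is a strict local max.

max


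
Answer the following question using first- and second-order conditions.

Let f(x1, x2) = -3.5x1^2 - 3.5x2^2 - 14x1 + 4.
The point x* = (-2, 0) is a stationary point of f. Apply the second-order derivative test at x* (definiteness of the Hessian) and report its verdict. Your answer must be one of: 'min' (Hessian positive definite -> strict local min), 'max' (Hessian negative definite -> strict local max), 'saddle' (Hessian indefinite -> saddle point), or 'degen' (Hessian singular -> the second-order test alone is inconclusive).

Compute the Hessian H = grad^2 f:
  H = [[-7, 0], [0, -7]]
Verify stationarity: grad f(x*) = H x* + g = (0, 0).
Eigenvalues of H: -7, -7.
Both eigenvalues < 0, so H is negative definite -> x* is a strict local max.

max


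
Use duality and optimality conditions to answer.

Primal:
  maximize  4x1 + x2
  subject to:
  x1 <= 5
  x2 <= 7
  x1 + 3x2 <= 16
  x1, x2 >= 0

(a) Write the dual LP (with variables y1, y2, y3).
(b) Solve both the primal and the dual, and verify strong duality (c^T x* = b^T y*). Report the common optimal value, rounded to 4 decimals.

The standard primal-dual pair for 'max c^T x s.t. A x <= b, x >= 0' is:
  Dual:  min b^T y  s.t.  A^T y >= c,  y >= 0.

So the dual LP is:
  minimize  5y1 + 7y2 + 16y3
  subject to:
    y1 + y3 >= 4
    y2 + 3y3 >= 1
    y1, y2, y3 >= 0

Solving the primal: x* = (5, 3.6667).
  primal value c^T x* = 23.6667.
Solving the dual: y* = (3.6667, 0, 0.3333).
  dual value b^T y* = 23.6667.
Strong duality: c^T x* = b^T y*. Confirmed.

23.6667


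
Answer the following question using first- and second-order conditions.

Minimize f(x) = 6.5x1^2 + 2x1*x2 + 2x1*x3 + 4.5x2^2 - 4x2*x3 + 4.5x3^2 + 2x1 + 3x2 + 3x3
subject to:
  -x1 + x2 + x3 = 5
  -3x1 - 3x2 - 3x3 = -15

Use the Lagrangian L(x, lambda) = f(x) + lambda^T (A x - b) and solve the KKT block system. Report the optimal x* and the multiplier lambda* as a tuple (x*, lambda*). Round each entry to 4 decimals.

Form the Lagrangian:
  L(x, lambda) = (1/2) x^T Q x + c^T x + lambda^T (A x - b)
Stationarity (grad_x L = 0): Q x + c + A^T lambda = 0.
Primal feasibility: A x = b.

This gives the KKT block system:
  [ Q   A^T ] [ x     ]   [-c ]
  [ A    0  ] [ lambda ] = [ b ]

Solving the linear system:
  x*      = (0, 2.5, 2.5)
  lambda* = (-1.75, 4.5833)
  f(x*)   = 46.25

x* = (0, 2.5, 2.5), lambda* = (-1.75, 4.5833)


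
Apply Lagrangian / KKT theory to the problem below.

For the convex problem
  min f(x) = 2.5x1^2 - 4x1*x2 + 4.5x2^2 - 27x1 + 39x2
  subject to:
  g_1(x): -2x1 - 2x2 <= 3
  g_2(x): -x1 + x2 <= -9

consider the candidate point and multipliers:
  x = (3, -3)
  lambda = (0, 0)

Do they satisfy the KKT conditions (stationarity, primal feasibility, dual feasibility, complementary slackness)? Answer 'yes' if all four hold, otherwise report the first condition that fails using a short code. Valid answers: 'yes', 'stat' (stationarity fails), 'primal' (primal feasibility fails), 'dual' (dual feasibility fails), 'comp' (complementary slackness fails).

Gradient of f: grad f(x) = Q x + c = (0, 0)
Constraint values g_i(x) = a_i^T x - b_i:
  g_1((3, -3)) = -3
  g_2((3, -3)) = 3
Stationarity residual: grad f(x) + sum_i lambda_i a_i = (0, 0)
  -> stationarity OK
Primal feasibility (all g_i <= 0): FAILS
Dual feasibility (all lambda_i >= 0): OK
Complementary slackness (lambda_i * g_i(x) = 0 for all i): OK

Verdict: the first failing condition is primal_feasibility -> primal.

primal


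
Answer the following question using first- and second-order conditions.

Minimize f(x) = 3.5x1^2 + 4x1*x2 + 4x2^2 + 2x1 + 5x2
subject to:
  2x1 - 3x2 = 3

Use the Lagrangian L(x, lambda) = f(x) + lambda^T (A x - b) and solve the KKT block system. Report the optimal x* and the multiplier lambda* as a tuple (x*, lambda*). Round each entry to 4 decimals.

Form the Lagrangian:
  L(x, lambda) = (1/2) x^T Q x + c^T x + lambda^T (A x - b)
Stationarity (grad_x L = 0): Q x + c + A^T lambda = 0.
Primal feasibility: A x = b.

This gives the KKT block system:
  [ Q   A^T ] [ x     ]   [-c ]
  [ A    0  ] [ lambda ] = [ b ]

Solving the linear system:
  x*      = (0.2517, -0.8322)
  lambda* = (-0.2168)
  f(x*)   = -1.5035

x* = (0.2517, -0.8322), lambda* = (-0.2168)


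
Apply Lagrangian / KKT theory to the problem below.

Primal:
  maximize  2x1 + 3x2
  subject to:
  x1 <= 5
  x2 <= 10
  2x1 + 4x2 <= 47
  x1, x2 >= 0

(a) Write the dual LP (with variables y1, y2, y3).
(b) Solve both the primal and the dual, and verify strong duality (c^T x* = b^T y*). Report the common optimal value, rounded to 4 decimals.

The standard primal-dual pair for 'max c^T x s.t. A x <= b, x >= 0' is:
  Dual:  min b^T y  s.t.  A^T y >= c,  y >= 0.

So the dual LP is:
  minimize  5y1 + 10y2 + 47y3
  subject to:
    y1 + 2y3 >= 2
    y2 + 4y3 >= 3
    y1, y2, y3 >= 0

Solving the primal: x* = (5, 9.25).
  primal value c^T x* = 37.75.
Solving the dual: y* = (0.5, 0, 0.75).
  dual value b^T y* = 37.75.
Strong duality: c^T x* = b^T y*. Confirmed.

37.75


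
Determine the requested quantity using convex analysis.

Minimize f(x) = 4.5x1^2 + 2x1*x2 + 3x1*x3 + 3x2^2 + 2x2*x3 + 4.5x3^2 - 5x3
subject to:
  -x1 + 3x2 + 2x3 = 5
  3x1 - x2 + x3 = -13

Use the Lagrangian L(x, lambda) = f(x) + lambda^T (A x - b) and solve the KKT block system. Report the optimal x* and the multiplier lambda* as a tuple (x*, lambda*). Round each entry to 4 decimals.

Form the Lagrangian:
  L(x, lambda) = (1/2) x^T Q x + c^T x + lambda^T (A x - b)
Stationarity (grad_x L = 0): Q x + c + A^T lambda = 0.
Primal feasibility: A x = b.

This gives the KKT block system:
  [ Q   A^T ] [ x     ]   [-c ]
  [ A    0  ] [ lambda ] = [ b ]

Solving the linear system:
  x*      = (-3.6031, 1.1556, -1.035)
  lambda* = (5.0311, 12.751)
  f(x*)   = 72.8911

x* = (-3.6031, 1.1556, -1.035), lambda* = (5.0311, 12.751)


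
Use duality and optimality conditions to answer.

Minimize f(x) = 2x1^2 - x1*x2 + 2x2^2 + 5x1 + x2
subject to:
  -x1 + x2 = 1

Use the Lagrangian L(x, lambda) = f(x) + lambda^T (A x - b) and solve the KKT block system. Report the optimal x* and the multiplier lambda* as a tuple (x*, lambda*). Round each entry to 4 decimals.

Form the Lagrangian:
  L(x, lambda) = (1/2) x^T Q x + c^T x + lambda^T (A x - b)
Stationarity (grad_x L = 0): Q x + c + A^T lambda = 0.
Primal feasibility: A x = b.

This gives the KKT block system:
  [ Q   A^T ] [ x     ]   [-c ]
  [ A    0  ] [ lambda ] = [ b ]

Solving the linear system:
  x*      = (-1.5, -0.5)
  lambda* = (-0.5)
  f(x*)   = -3.75

x* = (-1.5, -0.5), lambda* = (-0.5)


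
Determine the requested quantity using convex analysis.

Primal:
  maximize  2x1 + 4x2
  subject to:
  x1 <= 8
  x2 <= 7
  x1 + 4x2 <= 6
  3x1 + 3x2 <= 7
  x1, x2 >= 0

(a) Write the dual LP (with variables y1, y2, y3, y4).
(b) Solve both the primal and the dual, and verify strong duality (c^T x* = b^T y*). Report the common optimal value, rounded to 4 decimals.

The standard primal-dual pair for 'max c^T x s.t. A x <= b, x >= 0' is:
  Dual:  min b^T y  s.t.  A^T y >= c,  y >= 0.

So the dual LP is:
  minimize  8y1 + 7y2 + 6y3 + 7y4
  subject to:
    y1 + y3 + 3y4 >= 2
    y2 + 4y3 + 3y4 >= 4
    y1, y2, y3, y4 >= 0

Solving the primal: x* = (1.1111, 1.2222).
  primal value c^T x* = 7.1111.
Solving the dual: y* = (0, 0, 0.6667, 0.4444).
  dual value b^T y* = 7.1111.
Strong duality: c^T x* = b^T y*. Confirmed.

7.1111


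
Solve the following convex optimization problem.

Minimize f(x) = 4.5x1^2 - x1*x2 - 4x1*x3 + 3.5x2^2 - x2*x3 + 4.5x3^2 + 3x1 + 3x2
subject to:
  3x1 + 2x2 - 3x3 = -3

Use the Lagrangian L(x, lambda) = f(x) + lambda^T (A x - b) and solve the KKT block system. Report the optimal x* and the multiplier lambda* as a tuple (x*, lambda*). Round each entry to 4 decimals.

Form the Lagrangian:
  L(x, lambda) = (1/2) x^T Q x + c^T x + lambda^T (A x - b)
Stationarity (grad_x L = 0): Q x + c + A^T lambda = 0.
Primal feasibility: A x = b.

This gives the KKT block system:
  [ Q   A^T ] [ x     ]   [-c ]
  [ A    0  ] [ lambda ] = [ b ]

Solving the linear system:
  x*      = (-0.7026, -0.7307, -0.1897)
  lambda* = (0.6112)
  f(x*)   = -1.233

x* = (-0.7026, -0.7307, -0.1897), lambda* = (0.6112)


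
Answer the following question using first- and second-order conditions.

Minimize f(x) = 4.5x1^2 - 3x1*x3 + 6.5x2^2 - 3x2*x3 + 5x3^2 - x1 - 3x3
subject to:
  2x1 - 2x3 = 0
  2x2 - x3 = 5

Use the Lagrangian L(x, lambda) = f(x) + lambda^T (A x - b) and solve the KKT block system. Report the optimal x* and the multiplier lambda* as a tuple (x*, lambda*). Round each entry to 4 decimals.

Form the Lagrangian:
  L(x, lambda) = (1/2) x^T Q x + c^T x + lambda^T (A x - b)
Stationarity (grad_x L = 0): Q x + c + A^T lambda = 0.
Primal feasibility: A x = b.

This gives the KKT block system:
  [ Q   A^T ] [ x     ]   [-c ]
  [ A    0  ] [ lambda ] = [ b ]

Solving the linear system:
  x*      = (-0.3585, 2.3208, -0.3585)
  lambda* = (1.5755, -15.6226)
  f(x*)   = 39.7736

x* = (-0.3585, 2.3208, -0.3585), lambda* = (1.5755, -15.6226)


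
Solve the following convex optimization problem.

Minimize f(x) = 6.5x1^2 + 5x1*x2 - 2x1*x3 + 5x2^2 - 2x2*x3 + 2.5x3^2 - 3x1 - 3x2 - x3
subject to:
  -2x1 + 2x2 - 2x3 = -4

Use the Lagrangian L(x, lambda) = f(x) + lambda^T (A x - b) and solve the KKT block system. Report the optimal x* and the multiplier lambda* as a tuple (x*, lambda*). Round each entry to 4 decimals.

Form the Lagrangian:
  L(x, lambda) = (1/2) x^T Q x + c^T x + lambda^T (A x - b)
Stationarity (grad_x L = 0): Q x + c + A^T lambda = 0.
Primal feasibility: A x = b.

This gives the KKT block system:
  [ Q   A^T ] [ x     ]   [-c ]
  [ A    0  ] [ lambda ] = [ b ]

Solving the linear system:
  x*      = (0.7273, -0.1818, 1.0909)
  lambda* = (1.6818)
  f(x*)   = 2

x* = (0.7273, -0.1818, 1.0909), lambda* = (1.6818)


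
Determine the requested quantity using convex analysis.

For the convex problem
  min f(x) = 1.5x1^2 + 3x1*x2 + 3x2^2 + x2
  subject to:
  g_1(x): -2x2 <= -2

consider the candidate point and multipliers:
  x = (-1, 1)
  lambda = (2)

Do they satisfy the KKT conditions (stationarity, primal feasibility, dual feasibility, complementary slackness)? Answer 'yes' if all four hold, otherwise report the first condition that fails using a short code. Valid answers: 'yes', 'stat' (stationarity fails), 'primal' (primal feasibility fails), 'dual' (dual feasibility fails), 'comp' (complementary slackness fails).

Gradient of f: grad f(x) = Q x + c = (0, 4)
Constraint values g_i(x) = a_i^T x - b_i:
  g_1((-1, 1)) = 0
Stationarity residual: grad f(x) + sum_i lambda_i a_i = (0, 0)
  -> stationarity OK
Primal feasibility (all g_i <= 0): OK
Dual feasibility (all lambda_i >= 0): OK
Complementary slackness (lambda_i * g_i(x) = 0 for all i): OK

Verdict: yes, KKT holds.

yes


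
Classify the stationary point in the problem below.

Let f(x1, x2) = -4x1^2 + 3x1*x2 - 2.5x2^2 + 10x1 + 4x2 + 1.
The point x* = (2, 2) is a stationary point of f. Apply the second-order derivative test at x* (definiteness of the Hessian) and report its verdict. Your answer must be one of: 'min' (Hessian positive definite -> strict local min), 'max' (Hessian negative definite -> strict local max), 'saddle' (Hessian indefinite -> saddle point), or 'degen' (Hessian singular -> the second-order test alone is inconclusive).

Compute the Hessian H = grad^2 f:
  H = [[-8, 3], [3, -5]]
Verify stationarity: grad f(x*) = H x* + g = (0, 0).
Eigenvalues of H: -9.8541, -3.1459.
Both eigenvalues < 0, so H is negative definite -> x* is a strict local max.

max


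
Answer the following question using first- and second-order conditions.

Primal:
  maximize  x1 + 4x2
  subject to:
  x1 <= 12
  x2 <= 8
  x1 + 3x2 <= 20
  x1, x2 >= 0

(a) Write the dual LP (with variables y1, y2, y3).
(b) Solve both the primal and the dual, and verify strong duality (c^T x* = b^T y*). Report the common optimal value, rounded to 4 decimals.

The standard primal-dual pair for 'max c^T x s.t. A x <= b, x >= 0' is:
  Dual:  min b^T y  s.t.  A^T y >= c,  y >= 0.

So the dual LP is:
  minimize  12y1 + 8y2 + 20y3
  subject to:
    y1 + y3 >= 1
    y2 + 3y3 >= 4
    y1, y2, y3 >= 0

Solving the primal: x* = (0, 6.6667).
  primal value c^T x* = 26.6667.
Solving the dual: y* = (0, 0, 1.3333).
  dual value b^T y* = 26.6667.
Strong duality: c^T x* = b^T y*. Confirmed.

26.6667
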